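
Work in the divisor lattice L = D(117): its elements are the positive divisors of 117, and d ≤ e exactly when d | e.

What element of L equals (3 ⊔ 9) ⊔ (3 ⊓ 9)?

9

3 ∨ 9 = 9
3 ∧ 9 = 3
9 ∨ 3 = 9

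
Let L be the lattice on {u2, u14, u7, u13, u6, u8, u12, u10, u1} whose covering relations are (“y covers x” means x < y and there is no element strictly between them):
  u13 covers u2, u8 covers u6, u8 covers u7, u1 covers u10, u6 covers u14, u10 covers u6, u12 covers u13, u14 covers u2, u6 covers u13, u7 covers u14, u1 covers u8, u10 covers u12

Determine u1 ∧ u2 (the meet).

u2

Common lower bounds of {u1, u2}: u2.
The greatest among these is u2.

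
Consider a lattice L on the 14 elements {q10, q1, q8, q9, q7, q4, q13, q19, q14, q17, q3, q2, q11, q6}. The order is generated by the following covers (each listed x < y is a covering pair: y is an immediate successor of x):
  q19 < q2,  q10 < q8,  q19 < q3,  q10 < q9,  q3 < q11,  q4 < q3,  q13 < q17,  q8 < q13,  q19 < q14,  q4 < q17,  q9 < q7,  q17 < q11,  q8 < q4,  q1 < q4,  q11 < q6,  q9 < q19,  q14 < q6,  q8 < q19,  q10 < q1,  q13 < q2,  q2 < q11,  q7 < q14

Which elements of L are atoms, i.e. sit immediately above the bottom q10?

The atoms are exactly the elements that cover q10: q1, q8, q9.

q1, q8, q9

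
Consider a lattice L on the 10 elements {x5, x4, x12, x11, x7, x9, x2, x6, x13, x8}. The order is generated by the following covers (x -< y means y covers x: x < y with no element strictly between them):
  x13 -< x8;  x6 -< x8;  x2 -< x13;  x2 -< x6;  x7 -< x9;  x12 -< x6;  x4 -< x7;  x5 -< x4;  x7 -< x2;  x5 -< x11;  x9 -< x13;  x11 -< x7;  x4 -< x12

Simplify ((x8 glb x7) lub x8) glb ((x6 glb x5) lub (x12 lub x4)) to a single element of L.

x12

x8 ∧ x7 = x7
x7 ∨ x8 = x8
x6 ∧ x5 = x5
x12 ∨ x4 = x12
x5 ∨ x12 = x12
x8 ∧ x12 = x12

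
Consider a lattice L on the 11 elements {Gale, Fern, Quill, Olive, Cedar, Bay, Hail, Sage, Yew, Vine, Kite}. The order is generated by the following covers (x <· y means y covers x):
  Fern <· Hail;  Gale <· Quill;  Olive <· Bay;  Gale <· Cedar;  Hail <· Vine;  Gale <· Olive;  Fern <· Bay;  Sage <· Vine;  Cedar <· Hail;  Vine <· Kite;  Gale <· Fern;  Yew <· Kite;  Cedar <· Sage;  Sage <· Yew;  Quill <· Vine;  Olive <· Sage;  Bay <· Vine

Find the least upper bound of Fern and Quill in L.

Vine

Common upper bounds of {Fern, Quill}: Kite, Vine.
The least among these is Vine.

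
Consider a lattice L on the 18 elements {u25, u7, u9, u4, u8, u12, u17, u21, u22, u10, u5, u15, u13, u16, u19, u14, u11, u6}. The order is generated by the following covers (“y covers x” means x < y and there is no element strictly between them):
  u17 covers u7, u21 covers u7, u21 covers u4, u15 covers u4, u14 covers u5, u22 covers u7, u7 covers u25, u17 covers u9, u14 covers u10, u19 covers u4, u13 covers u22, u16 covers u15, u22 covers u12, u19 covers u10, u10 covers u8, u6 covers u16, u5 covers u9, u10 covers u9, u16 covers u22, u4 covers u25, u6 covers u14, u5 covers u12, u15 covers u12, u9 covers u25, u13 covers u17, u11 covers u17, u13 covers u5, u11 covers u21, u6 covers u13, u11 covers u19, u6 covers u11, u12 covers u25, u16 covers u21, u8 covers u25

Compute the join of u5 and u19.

u6

Common upper bounds of {u5, u19}: u6.
The least among these is u6.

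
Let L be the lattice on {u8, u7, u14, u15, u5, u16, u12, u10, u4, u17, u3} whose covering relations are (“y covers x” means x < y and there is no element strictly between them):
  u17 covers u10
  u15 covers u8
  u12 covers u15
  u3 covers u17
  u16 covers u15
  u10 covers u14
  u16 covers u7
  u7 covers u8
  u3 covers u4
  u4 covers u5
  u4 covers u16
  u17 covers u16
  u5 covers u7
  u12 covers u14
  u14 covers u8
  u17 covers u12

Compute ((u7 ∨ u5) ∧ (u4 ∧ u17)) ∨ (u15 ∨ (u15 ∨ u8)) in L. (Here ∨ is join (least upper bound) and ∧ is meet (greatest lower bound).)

u7 ∨ u5 = u5
u4 ∧ u17 = u16
u5 ∧ u16 = u7
u15 ∨ u8 = u15
u15 ∨ u15 = u15
u7 ∨ u15 = u16

u16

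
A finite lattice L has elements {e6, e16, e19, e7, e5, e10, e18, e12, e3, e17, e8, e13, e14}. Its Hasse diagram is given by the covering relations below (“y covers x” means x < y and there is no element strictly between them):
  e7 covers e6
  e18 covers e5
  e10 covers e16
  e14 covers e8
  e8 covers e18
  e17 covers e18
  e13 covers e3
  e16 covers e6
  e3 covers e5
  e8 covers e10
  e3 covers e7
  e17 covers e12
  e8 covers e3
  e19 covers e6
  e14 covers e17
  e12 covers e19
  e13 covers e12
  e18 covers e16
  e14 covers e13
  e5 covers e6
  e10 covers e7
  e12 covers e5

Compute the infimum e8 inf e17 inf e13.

e5

Common lower bounds of {e8, e17, e13}: e5, e6.
The greatest among these is e5.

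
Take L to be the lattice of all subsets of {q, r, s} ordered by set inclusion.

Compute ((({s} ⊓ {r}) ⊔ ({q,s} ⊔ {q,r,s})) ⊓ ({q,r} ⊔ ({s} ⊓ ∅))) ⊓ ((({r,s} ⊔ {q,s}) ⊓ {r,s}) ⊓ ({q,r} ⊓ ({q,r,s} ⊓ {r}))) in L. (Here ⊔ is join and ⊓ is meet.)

{r}

{s} ∧ {r} = ∅
{q,s} ∨ {q,r,s} = {q,r,s}
∅ ∨ {q,r,s} = {q,r,s}
{s} ∧ ∅ = ∅
{q,r} ∨ ∅ = {q,r}
{q,r,s} ∧ {q,r} = {q,r}
{r,s} ∨ {q,s} = {q,r,s}
{q,r,s} ∧ {r,s} = {r,s}
{q,r,s} ∧ {r} = {r}
{q,r} ∧ {r} = {r}
{r,s} ∧ {r} = {r}
{q,r} ∧ {r} = {r}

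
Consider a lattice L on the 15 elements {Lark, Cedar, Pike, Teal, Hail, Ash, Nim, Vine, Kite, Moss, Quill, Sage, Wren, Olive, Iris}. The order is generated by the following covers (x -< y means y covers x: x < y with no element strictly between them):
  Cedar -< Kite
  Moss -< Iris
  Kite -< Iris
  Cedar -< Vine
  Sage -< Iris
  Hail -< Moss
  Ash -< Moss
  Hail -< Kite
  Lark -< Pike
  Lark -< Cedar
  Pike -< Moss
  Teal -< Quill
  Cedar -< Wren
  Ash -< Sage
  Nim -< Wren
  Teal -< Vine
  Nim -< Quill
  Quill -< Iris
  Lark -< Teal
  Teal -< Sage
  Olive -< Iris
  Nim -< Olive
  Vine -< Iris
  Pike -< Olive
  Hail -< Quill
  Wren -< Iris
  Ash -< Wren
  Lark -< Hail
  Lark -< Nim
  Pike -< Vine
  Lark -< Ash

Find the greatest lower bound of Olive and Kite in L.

Lark

Common lower bounds of {Olive, Kite}: Lark.
The greatest among these is Lark.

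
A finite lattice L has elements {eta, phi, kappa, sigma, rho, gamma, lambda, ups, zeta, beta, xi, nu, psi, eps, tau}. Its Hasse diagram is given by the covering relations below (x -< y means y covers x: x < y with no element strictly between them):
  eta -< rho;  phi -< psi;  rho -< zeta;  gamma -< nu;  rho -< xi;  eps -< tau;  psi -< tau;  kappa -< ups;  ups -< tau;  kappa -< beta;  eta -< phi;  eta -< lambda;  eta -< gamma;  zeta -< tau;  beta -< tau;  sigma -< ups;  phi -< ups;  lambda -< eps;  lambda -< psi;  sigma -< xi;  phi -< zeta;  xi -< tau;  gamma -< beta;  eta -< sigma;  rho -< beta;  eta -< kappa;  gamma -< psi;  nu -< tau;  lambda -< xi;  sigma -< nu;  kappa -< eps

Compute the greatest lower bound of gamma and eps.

Common lower bounds of {gamma, eps}: eta.
The greatest among these is eta.

eta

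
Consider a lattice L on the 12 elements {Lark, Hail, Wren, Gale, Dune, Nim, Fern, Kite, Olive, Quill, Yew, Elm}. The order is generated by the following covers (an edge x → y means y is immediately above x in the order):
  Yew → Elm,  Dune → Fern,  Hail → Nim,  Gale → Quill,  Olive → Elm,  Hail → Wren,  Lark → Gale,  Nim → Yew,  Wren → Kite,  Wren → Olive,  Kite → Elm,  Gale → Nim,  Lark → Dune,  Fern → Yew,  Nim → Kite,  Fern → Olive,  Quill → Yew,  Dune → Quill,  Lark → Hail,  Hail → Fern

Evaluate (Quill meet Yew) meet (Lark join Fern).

Dune

Quill ∧ Yew = Quill
Lark ∨ Fern = Fern
Quill ∧ Fern = Dune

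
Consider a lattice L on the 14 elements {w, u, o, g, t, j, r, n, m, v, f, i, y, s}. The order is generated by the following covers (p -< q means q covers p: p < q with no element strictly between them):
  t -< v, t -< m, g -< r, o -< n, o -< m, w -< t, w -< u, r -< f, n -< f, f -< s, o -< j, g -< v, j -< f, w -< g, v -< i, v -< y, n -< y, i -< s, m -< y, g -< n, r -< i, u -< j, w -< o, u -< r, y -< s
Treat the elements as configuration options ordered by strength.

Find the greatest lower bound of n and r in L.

g

Common lower bounds of {n, r}: g, w.
The greatest among these is g.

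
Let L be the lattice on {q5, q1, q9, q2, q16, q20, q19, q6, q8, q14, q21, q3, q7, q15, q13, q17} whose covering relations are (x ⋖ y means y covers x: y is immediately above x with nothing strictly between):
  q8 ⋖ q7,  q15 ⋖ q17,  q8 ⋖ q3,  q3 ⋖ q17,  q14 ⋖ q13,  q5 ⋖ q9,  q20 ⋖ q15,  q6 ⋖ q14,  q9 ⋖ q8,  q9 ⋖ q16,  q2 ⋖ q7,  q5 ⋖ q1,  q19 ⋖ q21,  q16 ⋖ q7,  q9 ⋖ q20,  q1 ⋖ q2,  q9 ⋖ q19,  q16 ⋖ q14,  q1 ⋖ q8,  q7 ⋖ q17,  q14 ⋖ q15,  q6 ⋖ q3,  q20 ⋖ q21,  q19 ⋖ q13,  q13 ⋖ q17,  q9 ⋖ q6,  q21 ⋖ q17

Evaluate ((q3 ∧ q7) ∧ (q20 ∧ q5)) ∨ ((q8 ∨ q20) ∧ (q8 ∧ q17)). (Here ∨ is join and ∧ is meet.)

q3 ∧ q7 = q8
q20 ∧ q5 = q5
q8 ∧ q5 = q5
q8 ∨ q20 = q17
q8 ∧ q17 = q8
q17 ∧ q8 = q8
q5 ∨ q8 = q8

q8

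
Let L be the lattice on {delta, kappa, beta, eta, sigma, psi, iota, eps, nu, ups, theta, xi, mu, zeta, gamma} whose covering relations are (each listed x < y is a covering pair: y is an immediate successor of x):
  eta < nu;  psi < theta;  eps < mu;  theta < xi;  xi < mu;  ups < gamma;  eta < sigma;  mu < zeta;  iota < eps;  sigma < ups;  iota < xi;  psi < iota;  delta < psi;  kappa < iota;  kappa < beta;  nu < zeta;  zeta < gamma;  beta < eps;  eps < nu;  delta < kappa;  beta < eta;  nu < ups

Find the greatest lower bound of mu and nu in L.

eps

Common lower bounds of {mu, nu}: beta, delta, eps, iota, kappa, psi.
The greatest among these is eps.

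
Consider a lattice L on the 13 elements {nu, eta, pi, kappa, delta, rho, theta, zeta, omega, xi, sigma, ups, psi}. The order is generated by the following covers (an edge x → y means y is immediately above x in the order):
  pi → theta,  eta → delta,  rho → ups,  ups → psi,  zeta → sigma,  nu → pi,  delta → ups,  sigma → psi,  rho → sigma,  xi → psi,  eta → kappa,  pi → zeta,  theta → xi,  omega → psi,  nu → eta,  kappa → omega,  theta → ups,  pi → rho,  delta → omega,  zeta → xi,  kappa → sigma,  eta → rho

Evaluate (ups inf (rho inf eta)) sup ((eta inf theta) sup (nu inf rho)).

rho ∧ eta = eta
ups ∧ eta = eta
eta ∧ theta = nu
nu ∧ rho = nu
nu ∨ nu = nu
eta ∨ nu = eta

eta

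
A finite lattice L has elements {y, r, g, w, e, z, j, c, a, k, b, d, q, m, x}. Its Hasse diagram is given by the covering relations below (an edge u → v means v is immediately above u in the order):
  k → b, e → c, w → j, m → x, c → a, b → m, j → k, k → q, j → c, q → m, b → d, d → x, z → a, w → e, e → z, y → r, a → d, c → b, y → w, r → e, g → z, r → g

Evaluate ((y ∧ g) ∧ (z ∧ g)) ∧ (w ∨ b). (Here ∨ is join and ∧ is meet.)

y ∧ g = y
z ∧ g = g
y ∧ g = y
w ∨ b = b
y ∧ b = y

y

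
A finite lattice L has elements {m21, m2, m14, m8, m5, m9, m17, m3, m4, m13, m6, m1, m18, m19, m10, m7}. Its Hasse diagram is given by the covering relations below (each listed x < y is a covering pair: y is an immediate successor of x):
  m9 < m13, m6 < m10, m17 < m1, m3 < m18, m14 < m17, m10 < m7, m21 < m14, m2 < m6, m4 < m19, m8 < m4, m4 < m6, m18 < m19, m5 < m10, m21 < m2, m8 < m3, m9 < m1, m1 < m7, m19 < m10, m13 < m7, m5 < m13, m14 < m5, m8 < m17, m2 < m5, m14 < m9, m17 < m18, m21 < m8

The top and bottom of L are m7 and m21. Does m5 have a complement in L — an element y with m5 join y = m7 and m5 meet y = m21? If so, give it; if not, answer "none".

For every candidate y, either m5 ∨ y ≠ m7 or m5 ∧ y ≠ m21; no complement exists.

none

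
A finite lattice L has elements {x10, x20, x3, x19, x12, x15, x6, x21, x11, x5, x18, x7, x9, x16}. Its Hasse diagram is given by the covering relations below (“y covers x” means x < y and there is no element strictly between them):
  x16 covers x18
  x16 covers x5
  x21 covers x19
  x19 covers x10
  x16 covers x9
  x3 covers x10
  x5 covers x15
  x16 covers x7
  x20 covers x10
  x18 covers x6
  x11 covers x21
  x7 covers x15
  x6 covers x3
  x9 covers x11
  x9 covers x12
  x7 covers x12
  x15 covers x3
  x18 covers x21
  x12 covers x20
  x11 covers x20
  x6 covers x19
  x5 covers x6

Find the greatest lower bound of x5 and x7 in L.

Common lower bounds of {x5, x7}: x10, x15, x3.
The greatest among these is x15.

x15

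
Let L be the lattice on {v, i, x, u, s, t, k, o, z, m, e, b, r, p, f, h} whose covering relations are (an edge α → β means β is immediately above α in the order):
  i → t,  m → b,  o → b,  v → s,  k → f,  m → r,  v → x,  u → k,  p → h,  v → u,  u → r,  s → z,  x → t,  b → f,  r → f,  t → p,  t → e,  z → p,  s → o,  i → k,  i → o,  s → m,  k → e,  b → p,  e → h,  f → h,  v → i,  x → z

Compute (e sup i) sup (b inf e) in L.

e ∨ i = e
b ∧ e = i
e ∨ i = e

e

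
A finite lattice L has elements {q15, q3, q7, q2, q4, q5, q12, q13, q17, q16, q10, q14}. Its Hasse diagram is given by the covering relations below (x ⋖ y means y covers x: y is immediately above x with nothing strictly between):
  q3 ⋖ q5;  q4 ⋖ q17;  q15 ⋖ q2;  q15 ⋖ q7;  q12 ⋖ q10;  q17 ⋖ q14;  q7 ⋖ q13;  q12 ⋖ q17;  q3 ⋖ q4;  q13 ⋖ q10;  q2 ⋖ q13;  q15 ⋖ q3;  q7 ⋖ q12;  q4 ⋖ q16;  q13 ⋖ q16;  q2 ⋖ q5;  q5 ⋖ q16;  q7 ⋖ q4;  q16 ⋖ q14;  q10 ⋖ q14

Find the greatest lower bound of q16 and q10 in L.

Common lower bounds of {q16, q10}: q13, q15, q2, q7.
The greatest among these is q13.

q13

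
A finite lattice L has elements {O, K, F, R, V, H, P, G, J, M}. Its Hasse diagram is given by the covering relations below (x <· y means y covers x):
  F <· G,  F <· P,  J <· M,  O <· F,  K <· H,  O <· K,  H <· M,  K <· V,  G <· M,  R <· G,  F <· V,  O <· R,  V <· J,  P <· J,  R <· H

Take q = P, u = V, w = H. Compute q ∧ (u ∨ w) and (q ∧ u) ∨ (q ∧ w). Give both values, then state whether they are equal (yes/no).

P; F; no

u ∨ w = M, so q ∧ (u ∨ w) = P ∧ M = P.
q ∧ u = F and q ∧ w = O, so (q ∧ u) ∨ (q ∧ w) = F ∨ O = F.
Equal: no.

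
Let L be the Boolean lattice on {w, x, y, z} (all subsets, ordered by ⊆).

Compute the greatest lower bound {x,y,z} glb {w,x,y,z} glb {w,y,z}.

Under ⊆, meet is intersection: {x,y,z} ∩ {w,x,y,z} ∩ {w,y,z} = {y,z}.

{y,z}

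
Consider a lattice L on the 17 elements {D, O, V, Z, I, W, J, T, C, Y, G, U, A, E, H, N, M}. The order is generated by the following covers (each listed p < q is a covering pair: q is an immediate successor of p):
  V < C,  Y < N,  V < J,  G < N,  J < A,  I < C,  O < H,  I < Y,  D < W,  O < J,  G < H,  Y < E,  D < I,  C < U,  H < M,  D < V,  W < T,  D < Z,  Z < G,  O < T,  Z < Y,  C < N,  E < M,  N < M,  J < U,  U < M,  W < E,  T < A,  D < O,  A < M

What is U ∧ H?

O

Common lower bounds of {U, H}: D, O.
The greatest among these is O.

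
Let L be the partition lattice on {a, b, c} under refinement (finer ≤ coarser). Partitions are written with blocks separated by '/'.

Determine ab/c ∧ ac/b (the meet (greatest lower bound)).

The meet (common refinement) of ab/c and ac/b intersects blocks pairwise, giving a/b/c.

a/b/c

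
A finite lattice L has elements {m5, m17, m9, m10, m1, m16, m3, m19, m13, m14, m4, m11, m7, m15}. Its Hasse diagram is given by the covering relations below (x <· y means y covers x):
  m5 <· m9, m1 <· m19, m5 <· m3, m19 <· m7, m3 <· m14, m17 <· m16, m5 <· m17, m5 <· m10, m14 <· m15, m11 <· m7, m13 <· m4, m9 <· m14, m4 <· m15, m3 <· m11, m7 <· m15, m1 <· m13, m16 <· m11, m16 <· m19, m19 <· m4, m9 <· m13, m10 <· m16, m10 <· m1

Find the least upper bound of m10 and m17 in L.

Common upper bounds of {m10, m17}: m11, m15, m16, m19, m4, m7.
The least among these is m16.

m16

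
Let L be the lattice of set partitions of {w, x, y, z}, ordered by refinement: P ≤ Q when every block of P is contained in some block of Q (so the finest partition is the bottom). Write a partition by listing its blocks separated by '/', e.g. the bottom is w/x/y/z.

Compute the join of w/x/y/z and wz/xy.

Common upper bounds of {w/x/y/z, wz/xy}: wxyz, wz/xy.
The least among these is wz/xy.

wz/xy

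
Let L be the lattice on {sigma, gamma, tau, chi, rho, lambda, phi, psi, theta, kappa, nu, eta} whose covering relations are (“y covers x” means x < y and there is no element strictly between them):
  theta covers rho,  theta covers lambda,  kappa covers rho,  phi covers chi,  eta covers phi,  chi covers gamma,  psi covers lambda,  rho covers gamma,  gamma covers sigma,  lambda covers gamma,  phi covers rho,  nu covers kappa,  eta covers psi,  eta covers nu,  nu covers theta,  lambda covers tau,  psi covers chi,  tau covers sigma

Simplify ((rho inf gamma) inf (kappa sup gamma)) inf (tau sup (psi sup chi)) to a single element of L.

gamma

rho ∧ gamma = gamma
kappa ∨ gamma = kappa
gamma ∧ kappa = gamma
psi ∨ chi = psi
tau ∨ psi = psi
gamma ∧ psi = gamma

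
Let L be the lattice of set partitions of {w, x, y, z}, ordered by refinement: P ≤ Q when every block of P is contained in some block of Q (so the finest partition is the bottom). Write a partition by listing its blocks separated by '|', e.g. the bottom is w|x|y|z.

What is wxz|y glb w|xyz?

w|xz|y

Common lower bounds of {wxz|y, w|xyz}: w|xz|y, w|x|y|z.
The greatest among these is w|xz|y.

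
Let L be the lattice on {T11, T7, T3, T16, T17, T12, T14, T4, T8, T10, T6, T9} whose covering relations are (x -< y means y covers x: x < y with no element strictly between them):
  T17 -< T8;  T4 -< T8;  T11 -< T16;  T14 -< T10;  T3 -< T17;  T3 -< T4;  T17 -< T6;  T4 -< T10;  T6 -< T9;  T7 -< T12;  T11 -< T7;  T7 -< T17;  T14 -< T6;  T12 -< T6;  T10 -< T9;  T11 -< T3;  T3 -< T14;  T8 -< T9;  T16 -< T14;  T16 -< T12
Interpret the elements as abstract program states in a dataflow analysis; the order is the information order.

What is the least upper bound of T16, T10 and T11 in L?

T10

Common upper bounds of {T16, T10, T11}: T10, T9.
The least among these is T10.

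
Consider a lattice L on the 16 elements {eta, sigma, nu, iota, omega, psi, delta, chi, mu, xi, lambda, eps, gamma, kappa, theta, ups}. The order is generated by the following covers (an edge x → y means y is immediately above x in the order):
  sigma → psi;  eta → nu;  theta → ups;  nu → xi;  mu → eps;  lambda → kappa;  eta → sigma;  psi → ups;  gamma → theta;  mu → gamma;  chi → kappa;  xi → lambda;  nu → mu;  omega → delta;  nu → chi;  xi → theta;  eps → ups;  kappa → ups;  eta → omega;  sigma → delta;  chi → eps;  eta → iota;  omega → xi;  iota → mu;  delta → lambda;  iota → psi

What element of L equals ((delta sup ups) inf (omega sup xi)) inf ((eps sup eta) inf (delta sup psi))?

nu

delta ∨ ups = ups
omega ∨ xi = xi
ups ∧ xi = xi
eps ∨ eta = eps
delta ∨ psi = ups
eps ∧ ups = eps
xi ∧ eps = nu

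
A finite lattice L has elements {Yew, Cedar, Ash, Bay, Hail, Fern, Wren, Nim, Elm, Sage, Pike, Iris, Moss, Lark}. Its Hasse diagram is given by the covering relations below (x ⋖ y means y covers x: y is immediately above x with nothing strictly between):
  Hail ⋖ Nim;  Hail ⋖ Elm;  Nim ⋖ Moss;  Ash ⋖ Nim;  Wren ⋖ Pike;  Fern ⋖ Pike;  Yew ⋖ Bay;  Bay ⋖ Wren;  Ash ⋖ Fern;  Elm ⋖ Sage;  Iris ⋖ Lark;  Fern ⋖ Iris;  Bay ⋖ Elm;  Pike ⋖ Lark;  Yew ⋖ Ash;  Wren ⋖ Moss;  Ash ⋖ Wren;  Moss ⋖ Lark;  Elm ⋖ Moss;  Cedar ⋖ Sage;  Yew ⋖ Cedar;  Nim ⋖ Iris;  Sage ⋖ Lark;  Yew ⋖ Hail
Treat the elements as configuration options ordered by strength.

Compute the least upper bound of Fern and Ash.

Common upper bounds of {Fern, Ash}: Fern, Iris, Lark, Pike.
The least among these is Fern.

Fern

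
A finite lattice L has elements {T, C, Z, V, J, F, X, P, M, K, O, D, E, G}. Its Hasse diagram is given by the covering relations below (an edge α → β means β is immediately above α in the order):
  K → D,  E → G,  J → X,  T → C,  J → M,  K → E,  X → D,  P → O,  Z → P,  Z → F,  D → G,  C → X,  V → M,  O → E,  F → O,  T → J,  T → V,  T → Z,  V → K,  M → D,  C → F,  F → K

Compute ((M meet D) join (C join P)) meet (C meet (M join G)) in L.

M ∧ D = M
C ∨ P = O
M ∨ O = G
M ∨ G = G
C ∧ G = C
G ∧ C = C

C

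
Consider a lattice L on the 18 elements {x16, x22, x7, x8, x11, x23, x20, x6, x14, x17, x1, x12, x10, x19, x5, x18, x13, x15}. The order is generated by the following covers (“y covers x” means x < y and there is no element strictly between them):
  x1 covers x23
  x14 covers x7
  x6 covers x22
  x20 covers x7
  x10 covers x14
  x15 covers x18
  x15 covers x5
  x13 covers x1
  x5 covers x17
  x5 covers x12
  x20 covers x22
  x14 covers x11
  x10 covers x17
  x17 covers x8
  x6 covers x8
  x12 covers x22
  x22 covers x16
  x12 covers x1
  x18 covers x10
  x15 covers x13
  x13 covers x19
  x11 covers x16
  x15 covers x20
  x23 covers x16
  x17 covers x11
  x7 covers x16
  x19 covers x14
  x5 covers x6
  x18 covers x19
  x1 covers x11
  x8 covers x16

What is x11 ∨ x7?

x14

Common upper bounds of {x11, x7}: x10, x13, x14, x15, x18, x19.
The least among these is x14.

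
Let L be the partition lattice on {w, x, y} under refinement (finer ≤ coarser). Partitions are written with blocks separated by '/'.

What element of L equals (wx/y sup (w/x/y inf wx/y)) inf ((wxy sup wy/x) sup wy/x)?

wx/y

w/x/y ∧ wx/y = w/x/y
wx/y ∨ w/x/y = wx/y
wxy ∨ wy/x = wxy
wxy ∨ wy/x = wxy
wx/y ∧ wxy = wx/y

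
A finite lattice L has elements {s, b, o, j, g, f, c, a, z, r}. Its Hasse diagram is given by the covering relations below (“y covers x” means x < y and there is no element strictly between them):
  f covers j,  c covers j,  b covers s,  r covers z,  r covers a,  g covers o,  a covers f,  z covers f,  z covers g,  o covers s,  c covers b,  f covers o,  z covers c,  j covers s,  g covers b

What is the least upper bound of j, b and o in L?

Common upper bounds of {j, b, o}: r, z.
The least among these is z.

z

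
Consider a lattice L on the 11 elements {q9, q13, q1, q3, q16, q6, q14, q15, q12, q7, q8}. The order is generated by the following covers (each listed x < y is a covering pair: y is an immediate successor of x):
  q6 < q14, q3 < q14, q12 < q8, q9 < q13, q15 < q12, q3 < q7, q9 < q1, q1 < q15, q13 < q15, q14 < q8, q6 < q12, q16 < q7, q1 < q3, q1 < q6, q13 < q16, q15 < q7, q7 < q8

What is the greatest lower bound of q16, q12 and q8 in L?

Common lower bounds of {q16, q12, q8}: q13, q9.
The greatest among these is q13.

q13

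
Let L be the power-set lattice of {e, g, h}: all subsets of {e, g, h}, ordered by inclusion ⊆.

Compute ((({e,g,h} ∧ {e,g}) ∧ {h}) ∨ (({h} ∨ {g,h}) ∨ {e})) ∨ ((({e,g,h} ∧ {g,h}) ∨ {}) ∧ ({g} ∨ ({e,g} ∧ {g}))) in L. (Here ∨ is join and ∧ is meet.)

{e,g,h} ∧ {e,g} = {e,g}
{e,g} ∧ {h} = {}
{h} ∨ {g,h} = {g,h}
{g,h} ∨ {e} = {e,g,h}
{} ∨ {e,g,h} = {e,g,h}
{e,g,h} ∧ {g,h} = {g,h}
{g,h} ∨ {} = {g,h}
{e,g} ∧ {g} = {g}
{g} ∨ {g} = {g}
{g,h} ∧ {g} = {g}
{e,g,h} ∨ {g} = {e,g,h}

{e,g,h}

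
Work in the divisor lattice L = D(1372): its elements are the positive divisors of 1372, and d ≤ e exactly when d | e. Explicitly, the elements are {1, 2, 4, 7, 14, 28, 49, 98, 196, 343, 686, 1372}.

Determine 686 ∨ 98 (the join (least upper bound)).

In the divisibility order, the join is the least common multiple: lcm(686, 98) = 686.

686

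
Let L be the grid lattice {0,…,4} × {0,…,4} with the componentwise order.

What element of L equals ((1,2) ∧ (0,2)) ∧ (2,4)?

(1,2) ∧ (0,2) = (0,2)
(0,2) ∧ (2,4) = (0,2)

(0,2)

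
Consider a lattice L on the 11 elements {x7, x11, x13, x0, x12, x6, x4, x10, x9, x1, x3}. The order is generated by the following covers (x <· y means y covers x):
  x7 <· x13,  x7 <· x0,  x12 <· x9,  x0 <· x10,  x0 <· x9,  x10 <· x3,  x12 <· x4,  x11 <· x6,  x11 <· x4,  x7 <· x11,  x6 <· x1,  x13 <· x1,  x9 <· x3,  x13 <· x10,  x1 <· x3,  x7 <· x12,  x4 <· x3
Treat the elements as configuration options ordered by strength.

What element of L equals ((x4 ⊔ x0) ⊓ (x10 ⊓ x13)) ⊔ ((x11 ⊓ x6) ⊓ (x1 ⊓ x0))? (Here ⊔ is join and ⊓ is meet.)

x4 ∨ x0 = x3
x10 ∧ x13 = x13
x3 ∧ x13 = x13
x11 ∧ x6 = x11
x1 ∧ x0 = x7
x11 ∧ x7 = x7
x13 ∨ x7 = x13

x13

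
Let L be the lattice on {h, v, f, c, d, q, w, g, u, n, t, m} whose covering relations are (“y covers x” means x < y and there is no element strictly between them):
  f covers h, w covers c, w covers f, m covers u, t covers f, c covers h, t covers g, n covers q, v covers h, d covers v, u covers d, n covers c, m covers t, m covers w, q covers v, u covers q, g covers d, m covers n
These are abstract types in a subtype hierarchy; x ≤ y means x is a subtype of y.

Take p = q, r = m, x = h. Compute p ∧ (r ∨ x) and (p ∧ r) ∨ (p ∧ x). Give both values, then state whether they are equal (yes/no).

q; q; yes

r ∨ x = m, so p ∧ (r ∨ x) = q ∧ m = q.
p ∧ r = q and p ∧ x = h, so (p ∧ r) ∨ (p ∧ x) = q ∨ h = q.
Equal: yes.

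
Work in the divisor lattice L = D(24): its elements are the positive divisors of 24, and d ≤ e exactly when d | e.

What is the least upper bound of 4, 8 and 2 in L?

8

Common upper bounds of {4, 8, 2}: 24, 8.
The least among these is 8.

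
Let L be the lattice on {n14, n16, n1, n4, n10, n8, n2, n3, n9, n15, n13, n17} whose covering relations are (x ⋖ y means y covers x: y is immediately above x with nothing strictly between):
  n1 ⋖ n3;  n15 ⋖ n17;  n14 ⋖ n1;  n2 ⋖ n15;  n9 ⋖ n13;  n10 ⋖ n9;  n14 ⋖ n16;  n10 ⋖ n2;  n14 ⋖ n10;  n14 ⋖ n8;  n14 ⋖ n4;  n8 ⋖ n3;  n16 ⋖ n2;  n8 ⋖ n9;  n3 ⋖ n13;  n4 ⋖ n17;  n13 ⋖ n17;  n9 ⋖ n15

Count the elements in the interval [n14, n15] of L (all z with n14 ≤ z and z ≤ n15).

The interval [n14, n15] = {n10, n14, n15, n16, n2, n8, n9}, which has 7 elements.

7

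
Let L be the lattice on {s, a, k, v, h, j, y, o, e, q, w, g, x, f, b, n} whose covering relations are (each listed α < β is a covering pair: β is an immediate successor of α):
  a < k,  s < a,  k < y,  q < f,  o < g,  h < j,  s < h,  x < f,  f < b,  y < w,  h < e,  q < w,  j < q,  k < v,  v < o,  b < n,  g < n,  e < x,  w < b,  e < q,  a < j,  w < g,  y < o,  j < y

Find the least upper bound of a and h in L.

j

Common upper bounds of {a, h}: b, f, g, j, n, o, q, w, y.
The least among these is j.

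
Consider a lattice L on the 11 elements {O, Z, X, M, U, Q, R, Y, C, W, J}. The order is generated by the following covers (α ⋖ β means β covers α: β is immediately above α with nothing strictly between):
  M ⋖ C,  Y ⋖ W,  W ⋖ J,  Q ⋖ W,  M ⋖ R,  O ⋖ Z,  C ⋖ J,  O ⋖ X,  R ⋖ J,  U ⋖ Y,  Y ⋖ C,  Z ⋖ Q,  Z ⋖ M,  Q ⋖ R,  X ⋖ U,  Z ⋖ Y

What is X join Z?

Y

Common upper bounds of {X, Z}: C, J, W, Y.
The least among these is Y.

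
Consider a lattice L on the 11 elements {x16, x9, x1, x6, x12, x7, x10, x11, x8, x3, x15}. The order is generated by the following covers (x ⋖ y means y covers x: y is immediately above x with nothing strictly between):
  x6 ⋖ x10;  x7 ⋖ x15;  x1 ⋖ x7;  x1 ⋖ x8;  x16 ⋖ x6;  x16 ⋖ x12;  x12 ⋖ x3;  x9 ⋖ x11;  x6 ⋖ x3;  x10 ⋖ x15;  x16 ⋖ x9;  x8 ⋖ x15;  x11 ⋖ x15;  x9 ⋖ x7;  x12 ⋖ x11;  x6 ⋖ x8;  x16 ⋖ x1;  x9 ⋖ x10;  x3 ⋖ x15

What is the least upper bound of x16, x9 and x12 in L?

Common upper bounds of {x16, x9, x12}: x11, x15.
The least among these is x11.

x11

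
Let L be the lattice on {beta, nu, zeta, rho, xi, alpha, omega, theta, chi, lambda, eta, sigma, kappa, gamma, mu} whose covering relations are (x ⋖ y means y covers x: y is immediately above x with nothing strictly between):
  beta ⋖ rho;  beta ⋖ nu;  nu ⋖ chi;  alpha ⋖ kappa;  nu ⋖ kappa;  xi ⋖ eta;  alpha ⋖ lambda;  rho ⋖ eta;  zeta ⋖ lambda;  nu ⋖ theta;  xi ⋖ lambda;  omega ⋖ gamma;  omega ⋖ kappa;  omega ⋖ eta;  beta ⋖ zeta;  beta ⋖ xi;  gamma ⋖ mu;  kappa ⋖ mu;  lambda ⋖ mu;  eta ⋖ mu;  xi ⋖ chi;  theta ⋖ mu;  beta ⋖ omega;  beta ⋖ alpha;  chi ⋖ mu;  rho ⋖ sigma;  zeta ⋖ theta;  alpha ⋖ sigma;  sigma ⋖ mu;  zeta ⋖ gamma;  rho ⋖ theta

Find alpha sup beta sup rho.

sigma

Common upper bounds of {alpha, beta, rho}: mu, sigma.
The least among these is sigma.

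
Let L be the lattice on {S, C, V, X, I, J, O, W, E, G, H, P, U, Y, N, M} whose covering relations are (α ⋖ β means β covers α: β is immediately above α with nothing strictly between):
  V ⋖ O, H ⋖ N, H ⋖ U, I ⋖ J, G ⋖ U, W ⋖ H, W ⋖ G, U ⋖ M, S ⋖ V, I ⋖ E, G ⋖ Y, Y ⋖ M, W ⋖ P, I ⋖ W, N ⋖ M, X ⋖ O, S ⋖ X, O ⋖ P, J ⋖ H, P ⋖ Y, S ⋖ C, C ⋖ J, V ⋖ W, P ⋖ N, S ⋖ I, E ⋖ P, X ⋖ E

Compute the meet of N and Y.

Common lower bounds of {N, Y}: E, I, O, P, S, V, W, X.
The greatest among these is P.

P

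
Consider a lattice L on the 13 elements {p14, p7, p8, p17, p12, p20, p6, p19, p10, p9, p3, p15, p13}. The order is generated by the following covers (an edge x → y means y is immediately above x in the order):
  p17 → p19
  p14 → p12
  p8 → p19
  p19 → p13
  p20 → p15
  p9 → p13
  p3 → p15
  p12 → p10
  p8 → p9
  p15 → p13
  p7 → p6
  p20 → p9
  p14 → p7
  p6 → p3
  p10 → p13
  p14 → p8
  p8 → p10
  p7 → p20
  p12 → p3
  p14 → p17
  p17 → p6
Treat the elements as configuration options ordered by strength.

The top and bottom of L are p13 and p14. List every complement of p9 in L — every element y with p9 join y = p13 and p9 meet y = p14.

Need y with p9 ∨ y = p13 and p9 ∧ y = p14.
Checking each element gives: p12, p17.

p12, p17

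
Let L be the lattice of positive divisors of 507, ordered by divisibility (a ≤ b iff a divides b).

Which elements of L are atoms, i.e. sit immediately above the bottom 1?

13, 3

The atoms are exactly the elements that cover 1: 13, 3.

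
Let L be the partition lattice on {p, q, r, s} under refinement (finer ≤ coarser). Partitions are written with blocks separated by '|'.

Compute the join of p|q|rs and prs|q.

The join of p|q|rs and prs|q merges any blocks that overlap across the partitions, giving prs|q.

prs|q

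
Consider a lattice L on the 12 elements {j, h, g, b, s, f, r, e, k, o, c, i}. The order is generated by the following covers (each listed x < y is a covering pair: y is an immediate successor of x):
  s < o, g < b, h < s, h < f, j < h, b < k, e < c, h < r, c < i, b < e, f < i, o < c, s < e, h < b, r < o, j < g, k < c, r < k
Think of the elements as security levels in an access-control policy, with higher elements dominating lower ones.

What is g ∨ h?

Common upper bounds of {g, h}: b, c, e, i, k.
The least among these is b.

b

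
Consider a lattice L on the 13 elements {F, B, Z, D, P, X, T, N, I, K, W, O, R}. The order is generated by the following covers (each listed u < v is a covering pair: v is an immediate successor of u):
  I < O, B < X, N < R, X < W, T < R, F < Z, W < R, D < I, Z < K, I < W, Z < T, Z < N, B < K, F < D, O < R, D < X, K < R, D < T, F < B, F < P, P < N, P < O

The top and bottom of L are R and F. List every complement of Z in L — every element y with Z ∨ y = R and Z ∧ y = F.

I, O, W, X

Need y with Z ∨ y = R and Z ∧ y = F.
Checking each element gives: I, O, W, X.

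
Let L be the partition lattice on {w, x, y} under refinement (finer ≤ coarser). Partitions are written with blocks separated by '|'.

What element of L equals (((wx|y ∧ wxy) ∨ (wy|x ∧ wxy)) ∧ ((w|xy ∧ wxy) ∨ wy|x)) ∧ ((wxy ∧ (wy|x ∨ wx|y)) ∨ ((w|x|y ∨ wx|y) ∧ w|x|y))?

wxy

wx|y ∧ wxy = wx|y
wy|x ∧ wxy = wy|x
wx|y ∨ wy|x = wxy
w|xy ∧ wxy = w|xy
w|xy ∨ wy|x = wxy
wxy ∧ wxy = wxy
wy|x ∨ wx|y = wxy
wxy ∧ wxy = wxy
w|x|y ∨ wx|y = wx|y
wx|y ∧ w|x|y = w|x|y
wxy ∨ w|x|y = wxy
wxy ∧ wxy = wxy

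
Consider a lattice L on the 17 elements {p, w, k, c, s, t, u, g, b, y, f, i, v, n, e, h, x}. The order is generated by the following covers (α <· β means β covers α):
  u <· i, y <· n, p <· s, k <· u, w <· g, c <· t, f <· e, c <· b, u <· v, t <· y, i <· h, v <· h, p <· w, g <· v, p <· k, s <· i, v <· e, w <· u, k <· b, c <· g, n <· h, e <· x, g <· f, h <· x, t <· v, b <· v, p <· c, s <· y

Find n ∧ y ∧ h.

Common lower bounds of {n, y, h}: c, p, s, t, y.
The greatest among these is y.

y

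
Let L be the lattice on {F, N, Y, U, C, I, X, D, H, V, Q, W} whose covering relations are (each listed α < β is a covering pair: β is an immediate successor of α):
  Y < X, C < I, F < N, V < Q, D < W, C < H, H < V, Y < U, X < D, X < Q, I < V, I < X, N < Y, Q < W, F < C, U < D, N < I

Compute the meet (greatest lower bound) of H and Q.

H

Common lower bounds of {H, Q}: C, F, H.
The greatest among these is H.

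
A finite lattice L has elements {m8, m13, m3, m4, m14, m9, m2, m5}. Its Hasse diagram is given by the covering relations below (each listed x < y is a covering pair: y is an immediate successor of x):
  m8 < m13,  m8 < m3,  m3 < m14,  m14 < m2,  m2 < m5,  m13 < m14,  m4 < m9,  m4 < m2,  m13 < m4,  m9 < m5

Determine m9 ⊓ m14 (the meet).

m13

Common lower bounds of {m9, m14}: m13, m8.
The greatest among these is m13.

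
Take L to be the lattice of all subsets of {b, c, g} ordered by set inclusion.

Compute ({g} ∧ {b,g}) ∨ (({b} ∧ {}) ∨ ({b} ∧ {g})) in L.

{g}

{g} ∧ {b,g} = {g}
{b} ∧ {} = {}
{b} ∧ {g} = {}
{} ∨ {} = {}
{g} ∨ {} = {g}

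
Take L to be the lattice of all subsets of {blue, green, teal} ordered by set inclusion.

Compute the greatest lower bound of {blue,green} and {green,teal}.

{green}

Under ⊆, meet is intersection: {blue,green} ∩ {green,teal} = {green}.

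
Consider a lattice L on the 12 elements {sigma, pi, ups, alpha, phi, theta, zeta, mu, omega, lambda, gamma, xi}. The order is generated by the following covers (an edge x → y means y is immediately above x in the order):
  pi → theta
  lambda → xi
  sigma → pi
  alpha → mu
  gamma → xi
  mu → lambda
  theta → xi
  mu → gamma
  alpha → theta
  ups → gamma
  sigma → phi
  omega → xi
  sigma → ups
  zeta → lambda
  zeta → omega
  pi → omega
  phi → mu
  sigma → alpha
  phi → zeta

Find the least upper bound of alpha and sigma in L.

Common upper bounds of {alpha, sigma}: alpha, gamma, lambda, mu, theta, xi.
The least among these is alpha.

alpha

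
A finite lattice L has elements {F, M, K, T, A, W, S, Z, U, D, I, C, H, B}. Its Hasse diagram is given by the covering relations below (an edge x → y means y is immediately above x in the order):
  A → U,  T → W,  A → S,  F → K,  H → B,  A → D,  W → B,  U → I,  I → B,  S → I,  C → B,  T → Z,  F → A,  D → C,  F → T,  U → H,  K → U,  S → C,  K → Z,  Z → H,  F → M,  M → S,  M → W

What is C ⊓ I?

S

Common lower bounds of {C, I}: A, F, M, S.
The greatest among these is S.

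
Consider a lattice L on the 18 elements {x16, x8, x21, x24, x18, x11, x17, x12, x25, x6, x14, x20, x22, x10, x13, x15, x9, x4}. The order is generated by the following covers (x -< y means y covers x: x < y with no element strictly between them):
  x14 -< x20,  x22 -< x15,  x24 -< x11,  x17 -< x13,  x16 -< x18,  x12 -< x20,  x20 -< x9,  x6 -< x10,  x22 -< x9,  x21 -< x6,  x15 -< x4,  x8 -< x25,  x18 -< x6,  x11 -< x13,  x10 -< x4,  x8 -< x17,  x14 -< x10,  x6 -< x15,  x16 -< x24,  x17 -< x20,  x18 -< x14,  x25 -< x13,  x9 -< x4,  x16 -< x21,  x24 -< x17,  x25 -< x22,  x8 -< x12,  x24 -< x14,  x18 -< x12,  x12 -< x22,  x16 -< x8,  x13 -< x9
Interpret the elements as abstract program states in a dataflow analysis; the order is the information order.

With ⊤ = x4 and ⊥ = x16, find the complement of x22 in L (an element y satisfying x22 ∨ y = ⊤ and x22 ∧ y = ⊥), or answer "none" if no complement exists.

none

For every candidate y, either x22 ∨ y ≠ x4 or x22 ∧ y ≠ x16; no complement exists.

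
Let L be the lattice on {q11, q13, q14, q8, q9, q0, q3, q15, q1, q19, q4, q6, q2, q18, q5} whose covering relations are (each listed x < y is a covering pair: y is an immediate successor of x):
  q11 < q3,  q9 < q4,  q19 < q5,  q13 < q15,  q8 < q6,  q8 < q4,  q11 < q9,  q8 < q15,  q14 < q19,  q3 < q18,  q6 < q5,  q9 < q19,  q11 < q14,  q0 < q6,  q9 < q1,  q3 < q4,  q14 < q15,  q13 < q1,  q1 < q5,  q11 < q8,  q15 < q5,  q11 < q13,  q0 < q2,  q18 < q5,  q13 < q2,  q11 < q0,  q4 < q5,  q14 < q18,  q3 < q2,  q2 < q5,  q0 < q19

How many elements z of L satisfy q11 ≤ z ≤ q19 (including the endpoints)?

The interval [q11, q19] = {q0, q11, q14, q19, q9}, which has 5 elements.

5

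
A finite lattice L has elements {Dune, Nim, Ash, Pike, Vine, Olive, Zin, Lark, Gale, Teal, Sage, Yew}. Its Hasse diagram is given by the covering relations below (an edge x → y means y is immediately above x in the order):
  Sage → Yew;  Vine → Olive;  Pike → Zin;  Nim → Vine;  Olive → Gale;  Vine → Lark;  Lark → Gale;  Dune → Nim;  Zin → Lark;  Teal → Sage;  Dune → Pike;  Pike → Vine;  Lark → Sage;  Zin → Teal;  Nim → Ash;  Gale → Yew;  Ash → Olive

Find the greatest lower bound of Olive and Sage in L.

Common lower bounds of {Olive, Sage}: Dune, Nim, Pike, Vine.
The greatest among these is Vine.

Vine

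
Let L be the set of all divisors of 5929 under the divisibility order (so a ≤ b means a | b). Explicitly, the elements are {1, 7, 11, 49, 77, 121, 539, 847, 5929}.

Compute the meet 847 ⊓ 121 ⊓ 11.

In the divisibility order, the meet is the greatest common divisor: gcd(847, 121, 11) = 11.

11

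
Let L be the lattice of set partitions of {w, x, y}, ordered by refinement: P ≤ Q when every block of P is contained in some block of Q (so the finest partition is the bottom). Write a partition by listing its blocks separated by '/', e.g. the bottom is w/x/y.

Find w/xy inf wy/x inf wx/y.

The meet (common refinement) of w/xy, wy/x, wx/y intersects blocks pairwise, giving w/x/y.

w/x/y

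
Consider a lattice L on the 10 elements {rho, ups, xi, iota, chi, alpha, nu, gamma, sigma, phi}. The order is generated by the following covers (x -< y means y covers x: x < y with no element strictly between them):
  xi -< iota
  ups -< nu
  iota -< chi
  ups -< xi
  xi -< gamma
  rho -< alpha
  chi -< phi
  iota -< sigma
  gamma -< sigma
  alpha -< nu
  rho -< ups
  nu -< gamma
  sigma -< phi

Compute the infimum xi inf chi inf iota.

xi

Common lower bounds of {xi, chi, iota}: rho, ups, xi.
The greatest among these is xi.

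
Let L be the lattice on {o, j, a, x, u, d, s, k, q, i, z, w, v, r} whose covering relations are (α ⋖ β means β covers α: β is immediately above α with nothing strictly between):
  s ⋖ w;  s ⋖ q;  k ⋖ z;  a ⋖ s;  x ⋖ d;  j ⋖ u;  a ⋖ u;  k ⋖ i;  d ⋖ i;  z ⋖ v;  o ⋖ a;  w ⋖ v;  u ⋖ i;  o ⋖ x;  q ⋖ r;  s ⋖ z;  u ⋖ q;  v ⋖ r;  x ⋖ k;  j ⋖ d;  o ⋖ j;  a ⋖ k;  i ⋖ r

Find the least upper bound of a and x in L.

k

Common upper bounds of {a, x}: i, k, r, v, z.
The least among these is k.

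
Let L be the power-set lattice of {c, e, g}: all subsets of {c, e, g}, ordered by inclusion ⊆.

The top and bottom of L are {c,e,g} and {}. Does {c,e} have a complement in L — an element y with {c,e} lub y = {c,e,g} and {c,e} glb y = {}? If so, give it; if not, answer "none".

{g}

Need y with {c,e} ∨ y = {c,e,g} and {c,e} ∧ y = {}.
Checking each element gives: {g}.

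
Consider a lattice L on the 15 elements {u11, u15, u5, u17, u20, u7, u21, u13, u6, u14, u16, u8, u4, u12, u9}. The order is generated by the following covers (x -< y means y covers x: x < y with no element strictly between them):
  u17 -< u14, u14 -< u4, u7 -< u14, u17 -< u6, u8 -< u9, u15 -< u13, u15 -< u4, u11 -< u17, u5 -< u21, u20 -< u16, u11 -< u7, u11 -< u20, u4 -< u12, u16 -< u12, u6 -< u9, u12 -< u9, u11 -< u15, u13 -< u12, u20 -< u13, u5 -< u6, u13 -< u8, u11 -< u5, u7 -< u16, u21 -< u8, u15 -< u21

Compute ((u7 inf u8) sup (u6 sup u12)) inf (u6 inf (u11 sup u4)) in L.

u7 ∧ u8 = u11
u6 ∨ u12 = u9
u11 ∨ u9 = u9
u11 ∨ u4 = u4
u6 ∧ u4 = u17
u9 ∧ u17 = u17

u17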